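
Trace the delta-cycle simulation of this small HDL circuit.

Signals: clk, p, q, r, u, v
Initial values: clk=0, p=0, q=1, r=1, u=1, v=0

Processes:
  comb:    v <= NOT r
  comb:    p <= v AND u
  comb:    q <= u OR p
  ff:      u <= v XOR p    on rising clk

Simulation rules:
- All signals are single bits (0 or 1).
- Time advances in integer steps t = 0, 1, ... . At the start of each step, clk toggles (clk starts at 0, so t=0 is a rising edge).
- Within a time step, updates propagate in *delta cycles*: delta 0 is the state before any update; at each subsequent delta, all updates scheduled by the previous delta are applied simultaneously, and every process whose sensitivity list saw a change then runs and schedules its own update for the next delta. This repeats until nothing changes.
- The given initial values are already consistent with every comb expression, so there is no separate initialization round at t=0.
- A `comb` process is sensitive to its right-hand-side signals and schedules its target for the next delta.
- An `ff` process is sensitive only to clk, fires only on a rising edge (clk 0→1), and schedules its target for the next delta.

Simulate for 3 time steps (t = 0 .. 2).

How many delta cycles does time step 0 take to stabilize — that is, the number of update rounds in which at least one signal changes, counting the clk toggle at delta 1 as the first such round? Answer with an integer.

3

[bits: p,v,u,q,clk,r]
t=0: Δ0=001101 Δ1=001111 Δ2=000111 Δ3=000011 | 3Δ
t=1: Δ0=000011 Δ1=000001 | 1Δ
t=2: Δ0=000001 Δ1=000011 | 1Δ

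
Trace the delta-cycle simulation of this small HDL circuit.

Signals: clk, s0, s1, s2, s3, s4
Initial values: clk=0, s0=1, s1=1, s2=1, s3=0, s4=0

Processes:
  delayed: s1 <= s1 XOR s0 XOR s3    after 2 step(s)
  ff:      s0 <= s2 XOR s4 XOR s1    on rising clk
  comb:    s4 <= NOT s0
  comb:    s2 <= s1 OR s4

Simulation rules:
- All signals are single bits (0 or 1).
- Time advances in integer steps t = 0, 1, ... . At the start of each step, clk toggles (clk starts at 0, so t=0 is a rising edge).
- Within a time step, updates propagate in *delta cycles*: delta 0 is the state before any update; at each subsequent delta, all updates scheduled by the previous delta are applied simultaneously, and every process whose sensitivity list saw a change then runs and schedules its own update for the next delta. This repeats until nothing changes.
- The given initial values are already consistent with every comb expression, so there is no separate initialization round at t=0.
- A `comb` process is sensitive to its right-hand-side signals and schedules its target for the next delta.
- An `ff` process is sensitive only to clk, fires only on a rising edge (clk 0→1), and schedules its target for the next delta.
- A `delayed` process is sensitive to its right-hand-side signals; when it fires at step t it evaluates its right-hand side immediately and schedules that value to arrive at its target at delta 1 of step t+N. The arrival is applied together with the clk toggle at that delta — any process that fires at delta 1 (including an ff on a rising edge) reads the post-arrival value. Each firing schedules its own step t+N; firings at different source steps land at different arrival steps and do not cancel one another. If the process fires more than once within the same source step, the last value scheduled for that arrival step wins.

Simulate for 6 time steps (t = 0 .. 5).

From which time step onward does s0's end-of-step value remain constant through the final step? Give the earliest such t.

2

[bits: s1,clk,s0,s2,s4,s3]
t=0: Δ0=101100 Δ1=111100 Δ2=110100 Δ3=110110 | 3Δ
t=1: Δ0=110110 Δ1=100110 | 1Δ
t=2: Δ0=100110 Δ1=110110 Δ2=111110 Δ3=111100 | 3Δ
t=3: Δ0=111100 Δ1=101100 | 1Δ
t=4: Δ0=101100 Δ1=011100 Δ2=011000 | 2Δ
t=5: Δ0=011000 Δ1=001000 | 1Δ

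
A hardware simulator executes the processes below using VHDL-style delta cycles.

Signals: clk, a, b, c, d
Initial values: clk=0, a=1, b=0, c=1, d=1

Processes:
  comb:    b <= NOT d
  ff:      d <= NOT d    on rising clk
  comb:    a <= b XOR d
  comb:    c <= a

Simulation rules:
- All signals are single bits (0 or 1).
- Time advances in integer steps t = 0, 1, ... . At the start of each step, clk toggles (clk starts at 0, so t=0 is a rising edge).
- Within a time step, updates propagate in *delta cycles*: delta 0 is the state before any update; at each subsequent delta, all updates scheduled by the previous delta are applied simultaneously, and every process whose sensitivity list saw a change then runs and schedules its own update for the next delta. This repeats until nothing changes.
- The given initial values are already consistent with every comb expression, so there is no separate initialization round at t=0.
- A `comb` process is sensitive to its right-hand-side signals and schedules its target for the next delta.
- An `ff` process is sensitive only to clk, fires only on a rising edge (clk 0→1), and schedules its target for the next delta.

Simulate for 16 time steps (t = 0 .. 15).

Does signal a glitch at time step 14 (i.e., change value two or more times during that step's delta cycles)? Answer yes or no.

[bits: d,clk,c,a,b]
t=0: Δ0=10110 Δ1=11110 Δ2=01110 Δ3=01101 Δ4=01011 Δ5=01111 | 5Δ
t=1: Δ0=01111 Δ1=00111 | 1Δ
t=2: Δ0=00111 Δ1=01111 Δ2=11111 Δ3=11100 Δ4=11010 Δ5=11110 | 5Δ
t=3: Δ0=11110 Δ1=10110 | 1Δ
t=4: Δ0=10110 Δ1=11110 Δ2=01110 Δ3=01101 Δ4=01011 Δ5=01111 | 5Δ
t=5: Δ0=01111 Δ1=00111 | 1Δ
t=6: Δ0=00111 Δ1=01111 Δ2=11111 Δ3=11100 Δ4=11010 Δ5=11110 | 5Δ
t=7: Δ0=11110 Δ1=10110 | 1Δ
t=8: Δ0=10110 Δ1=11110 Δ2=01110 Δ3=01101 Δ4=01011 Δ5=01111 | 5Δ
t=9: Δ0=01111 Δ1=00111 | 1Δ
t=10: Δ0=00111 Δ1=01111 Δ2=11111 Δ3=11100 Δ4=11010 Δ5=11110 | 5Δ
t=11: Δ0=11110 Δ1=10110 | 1Δ
t=12: Δ0=10110 Δ1=11110 Δ2=01110 Δ3=01101 Δ4=01011 Δ5=01111 | 5Δ
t=13: Δ0=01111 Δ1=00111 | 1Δ
t=14: Δ0=00111 Δ1=01111 Δ2=11111 Δ3=11100 Δ4=11010 Δ5=11110 | 5Δ
t=15: Δ0=11110 Δ1=10110 | 1Δ

yes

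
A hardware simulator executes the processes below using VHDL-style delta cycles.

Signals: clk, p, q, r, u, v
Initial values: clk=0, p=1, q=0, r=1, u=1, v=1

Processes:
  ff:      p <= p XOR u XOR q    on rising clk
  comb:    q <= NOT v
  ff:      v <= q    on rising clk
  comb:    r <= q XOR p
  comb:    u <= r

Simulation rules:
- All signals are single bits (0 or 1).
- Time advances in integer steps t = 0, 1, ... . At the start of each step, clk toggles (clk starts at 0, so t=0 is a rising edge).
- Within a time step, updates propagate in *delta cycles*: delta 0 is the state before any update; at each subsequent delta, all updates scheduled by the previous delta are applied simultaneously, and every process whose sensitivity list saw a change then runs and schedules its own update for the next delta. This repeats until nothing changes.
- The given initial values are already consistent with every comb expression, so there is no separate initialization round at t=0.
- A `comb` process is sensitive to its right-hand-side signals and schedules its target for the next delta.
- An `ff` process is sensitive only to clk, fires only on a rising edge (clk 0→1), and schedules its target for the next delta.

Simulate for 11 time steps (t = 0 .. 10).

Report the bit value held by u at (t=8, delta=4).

t=0 Δ0: clk=0 u=1 q=0 v=1 p=1 r=1
  Δ1: clk:0→1
  Δ2: v:1→0, p:1→0
  Δ3: q:0→1, r:1→0
  Δ4: u:1→0, r:0→1
  Δ5: u:0→1
  (5Δ to stable)
t=1 Δ0: clk=1 u=1 q=1 v=0 p=0 r=1
  Δ1: clk:1→0
  (1Δ to stable)
t=2 Δ0: clk=0 u=1 q=1 v=0 p=0 r=1
  Δ1: clk:0→1
  Δ2: v:0→1
  Δ3: q:1→0
  Δ4: r:1→0
  Δ5: u:1→0
  (5Δ to stable)
t=3 Δ0: clk=1 u=0 q=0 v=1 p=0 r=0
  Δ1: clk:1→0
  (1Δ to stable)
t=4 Δ0: clk=0 u=0 q=0 v=1 p=0 r=0
  Δ1: clk:0→1
  Δ2: v:1→0
  Δ3: q:0→1
  Δ4: r:0→1
  Δ5: u:0→1
  (5Δ to stable)
t=5 Δ0: clk=1 u=1 q=1 v=0 p=0 r=1
  Δ1: clk:1→0
  (1Δ to stable)
t=6 Δ0: clk=0 u=1 q=1 v=0 p=0 r=1
  Δ1: clk:0→1
  Δ2: v:0→1
  Δ3: q:1→0
  Δ4: r:1→0
  Δ5: u:1→0
  (5Δ to stable)
t=7 Δ0: clk=1 u=0 q=0 v=1 p=0 r=0
  Δ1: clk:1→0
  (1Δ to stable)
t=8 Δ0: clk=0 u=0 q=0 v=1 p=0 r=0
  Δ1: clk:0→1
  Δ2: v:1→0
  Δ3: q:0→1
  Δ4: r:0→1
  Δ5: u:0→1
  (5Δ to stable)
t=9 Δ0: clk=1 u=1 q=1 v=0 p=0 r=1
  Δ1: clk:1→0
  (1Δ to stable)
t=10 Δ0: clk=0 u=1 q=1 v=0 p=0 r=1
  Δ1: clk:0→1
  Δ2: v:0→1
  Δ3: q:1→0
  Δ4: r:1→0
  Δ5: u:1→0
  (5Δ to stable)

0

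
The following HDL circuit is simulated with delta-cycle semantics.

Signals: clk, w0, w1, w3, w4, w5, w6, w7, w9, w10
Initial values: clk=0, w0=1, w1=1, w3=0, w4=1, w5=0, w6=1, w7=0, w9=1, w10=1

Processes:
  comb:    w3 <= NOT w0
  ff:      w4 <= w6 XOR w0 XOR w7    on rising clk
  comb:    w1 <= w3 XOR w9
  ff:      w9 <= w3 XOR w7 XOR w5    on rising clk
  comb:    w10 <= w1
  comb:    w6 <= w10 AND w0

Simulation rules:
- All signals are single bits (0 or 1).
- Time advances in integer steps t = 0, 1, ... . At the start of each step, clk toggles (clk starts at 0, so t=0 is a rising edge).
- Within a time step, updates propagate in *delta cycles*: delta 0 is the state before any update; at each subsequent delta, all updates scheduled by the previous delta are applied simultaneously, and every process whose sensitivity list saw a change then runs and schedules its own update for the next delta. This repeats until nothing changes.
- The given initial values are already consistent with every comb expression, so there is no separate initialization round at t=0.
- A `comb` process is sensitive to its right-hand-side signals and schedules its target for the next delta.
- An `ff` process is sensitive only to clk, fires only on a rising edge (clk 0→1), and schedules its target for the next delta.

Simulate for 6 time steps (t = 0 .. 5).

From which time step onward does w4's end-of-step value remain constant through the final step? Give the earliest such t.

[bits: w7,w4,w5,w9,w3,w10,w6,w1,w0,clk]
t=0: Δ0=0101011110 Δ1=0101011111 Δ2=0000011111 Δ3=0000011011 Δ4=0000001011 Δ5=0000000011 | 5Δ
t=1: Δ0=0000000011 Δ1=0000000010 | 1Δ
t=2: Δ0=0000000010 Δ1=0000000011 Δ2=0100000011 | 2Δ
t=3: Δ0=0100000011 Δ1=0100000010 | 1Δ
t=4: Δ0=0100000010 Δ1=0100000011 | 1Δ
t=5: Δ0=0100000011 Δ1=0100000010 | 1Δ

2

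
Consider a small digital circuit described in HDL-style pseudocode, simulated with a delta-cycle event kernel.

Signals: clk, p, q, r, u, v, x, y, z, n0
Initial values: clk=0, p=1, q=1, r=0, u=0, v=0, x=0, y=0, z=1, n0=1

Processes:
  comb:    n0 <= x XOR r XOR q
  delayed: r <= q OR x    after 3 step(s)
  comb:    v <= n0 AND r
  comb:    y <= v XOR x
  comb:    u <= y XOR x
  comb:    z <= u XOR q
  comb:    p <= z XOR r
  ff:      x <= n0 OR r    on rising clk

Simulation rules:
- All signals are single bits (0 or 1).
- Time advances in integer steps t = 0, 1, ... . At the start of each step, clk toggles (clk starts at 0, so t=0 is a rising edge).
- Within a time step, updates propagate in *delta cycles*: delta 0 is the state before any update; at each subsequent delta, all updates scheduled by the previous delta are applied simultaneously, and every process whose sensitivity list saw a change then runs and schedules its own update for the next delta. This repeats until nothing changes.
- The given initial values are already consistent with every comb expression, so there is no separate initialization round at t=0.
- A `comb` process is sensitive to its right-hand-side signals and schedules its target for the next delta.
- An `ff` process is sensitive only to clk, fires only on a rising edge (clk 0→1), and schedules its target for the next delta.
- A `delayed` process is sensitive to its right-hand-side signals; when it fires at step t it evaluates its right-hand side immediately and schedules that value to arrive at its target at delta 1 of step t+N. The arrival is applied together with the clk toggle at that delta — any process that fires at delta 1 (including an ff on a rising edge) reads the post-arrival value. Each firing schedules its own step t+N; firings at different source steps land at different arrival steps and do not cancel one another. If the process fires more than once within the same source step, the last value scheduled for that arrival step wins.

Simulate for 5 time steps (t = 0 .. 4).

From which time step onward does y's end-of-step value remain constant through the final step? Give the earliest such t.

2

[bits: p,v,y,q,r,z,u,n0,x,clk]
t=0: Δ0=1001010100 Δ1=1001010101 Δ2=1001010111 Δ3=1011011011 Δ4=1011000011 Δ5=0011010011 Δ6=1011010011 | 6Δ
t=1: Δ0=1011010011 Δ1=1011010010 | 1Δ
t=2: Δ0=1011010010 Δ1=1011010011 Δ2=1011010001 Δ3=1001011101 Δ4=1001000101 Δ5=0001010101 Δ6=1001010101 | 6Δ
t=3: Δ0=1001010101 Δ1=1001110100 Δ2=0101110000 Δ3=0011110000 Δ4=0001111000 Δ5=0001100000 Δ6=1001110000 Δ7=0001110000 | 7Δ
t=4: Δ0=0001110000 Δ1=0001110001 Δ2=0001110011 Δ3=0011111111 Δ4=0111100111 Δ5=1101110111 Δ6=0101111111 Δ7=0101101111 Δ8=1101101111 | 8Δ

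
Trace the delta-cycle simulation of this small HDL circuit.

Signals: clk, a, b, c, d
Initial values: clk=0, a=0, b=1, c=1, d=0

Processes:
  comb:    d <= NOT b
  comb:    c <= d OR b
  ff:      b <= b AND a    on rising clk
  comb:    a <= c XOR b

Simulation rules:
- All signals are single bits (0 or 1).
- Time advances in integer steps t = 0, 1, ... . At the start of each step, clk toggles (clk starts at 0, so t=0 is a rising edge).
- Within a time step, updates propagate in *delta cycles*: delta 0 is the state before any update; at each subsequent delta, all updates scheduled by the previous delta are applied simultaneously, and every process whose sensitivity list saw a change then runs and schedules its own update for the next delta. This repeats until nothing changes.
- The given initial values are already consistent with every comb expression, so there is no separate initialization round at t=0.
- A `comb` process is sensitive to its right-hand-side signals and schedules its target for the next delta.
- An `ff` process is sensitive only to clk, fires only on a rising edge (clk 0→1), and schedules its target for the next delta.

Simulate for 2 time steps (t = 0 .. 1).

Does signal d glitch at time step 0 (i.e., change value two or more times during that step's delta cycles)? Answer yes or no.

t0.Δ0 b=1 a=0 d=0 c=1 clk=0
t0.Δ1 b=1 a=0 d=0 c=1 clk=1
t0.Δ2 b=0 a=0 d=0 c=1 clk=1
t0.Δ3 b=0 a=1 d=1 c=0 clk=1
t0.Δ4 b=0 a=0 d=1 c=1 clk=1
t0.Δ5 b=0 a=1 d=1 c=1 clk=1
t1.Δ0 b=0 a=1 d=1 c=1 clk=1
t1.Δ1 b=0 a=1 d=1 c=1 clk=0

no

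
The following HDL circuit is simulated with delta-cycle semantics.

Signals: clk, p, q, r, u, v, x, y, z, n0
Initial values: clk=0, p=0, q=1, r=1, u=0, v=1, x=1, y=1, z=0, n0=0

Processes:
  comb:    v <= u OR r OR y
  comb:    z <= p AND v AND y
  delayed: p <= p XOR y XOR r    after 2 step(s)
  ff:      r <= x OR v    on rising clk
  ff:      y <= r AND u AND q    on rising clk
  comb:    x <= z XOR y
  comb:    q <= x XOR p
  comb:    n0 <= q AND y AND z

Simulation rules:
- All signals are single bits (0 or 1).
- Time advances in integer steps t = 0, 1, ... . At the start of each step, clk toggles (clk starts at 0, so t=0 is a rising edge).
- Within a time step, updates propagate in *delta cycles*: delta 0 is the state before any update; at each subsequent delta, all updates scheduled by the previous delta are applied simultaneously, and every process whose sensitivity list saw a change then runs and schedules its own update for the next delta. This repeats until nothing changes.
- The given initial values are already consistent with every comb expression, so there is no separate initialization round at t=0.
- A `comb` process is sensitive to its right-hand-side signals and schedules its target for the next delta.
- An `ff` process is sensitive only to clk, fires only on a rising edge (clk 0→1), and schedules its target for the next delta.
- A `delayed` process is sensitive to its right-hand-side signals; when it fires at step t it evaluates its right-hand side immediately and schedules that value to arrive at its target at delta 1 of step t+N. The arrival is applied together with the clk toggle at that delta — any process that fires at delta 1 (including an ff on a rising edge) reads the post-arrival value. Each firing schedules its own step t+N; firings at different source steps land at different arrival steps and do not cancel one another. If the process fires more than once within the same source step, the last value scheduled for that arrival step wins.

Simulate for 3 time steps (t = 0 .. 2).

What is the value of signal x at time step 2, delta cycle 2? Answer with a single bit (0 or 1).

0

t=0 Δ0: v=1 y=1 n0=0 q=1 u=0 p=0 clk=0 x=1 r=1 z=0
  Δ1: clk:0→1
  Δ2: y:1→0
  Δ3: x:1→0
  Δ4: q:1→0
  (4Δ to stable)
t=1 Δ0: v=1 y=0 n0=0 q=0 u=0 p=0 clk=1 x=0 r=1 z=0
  Δ1: clk:1→0
  (1Δ to stable)
t=2 Δ0: v=1 y=0 n0=0 q=0 u=0 p=0 clk=0 x=0 r=1 z=0
  Δ1: p:0→1, clk:0→1
  Δ2: q:0→1
  (2Δ to stable)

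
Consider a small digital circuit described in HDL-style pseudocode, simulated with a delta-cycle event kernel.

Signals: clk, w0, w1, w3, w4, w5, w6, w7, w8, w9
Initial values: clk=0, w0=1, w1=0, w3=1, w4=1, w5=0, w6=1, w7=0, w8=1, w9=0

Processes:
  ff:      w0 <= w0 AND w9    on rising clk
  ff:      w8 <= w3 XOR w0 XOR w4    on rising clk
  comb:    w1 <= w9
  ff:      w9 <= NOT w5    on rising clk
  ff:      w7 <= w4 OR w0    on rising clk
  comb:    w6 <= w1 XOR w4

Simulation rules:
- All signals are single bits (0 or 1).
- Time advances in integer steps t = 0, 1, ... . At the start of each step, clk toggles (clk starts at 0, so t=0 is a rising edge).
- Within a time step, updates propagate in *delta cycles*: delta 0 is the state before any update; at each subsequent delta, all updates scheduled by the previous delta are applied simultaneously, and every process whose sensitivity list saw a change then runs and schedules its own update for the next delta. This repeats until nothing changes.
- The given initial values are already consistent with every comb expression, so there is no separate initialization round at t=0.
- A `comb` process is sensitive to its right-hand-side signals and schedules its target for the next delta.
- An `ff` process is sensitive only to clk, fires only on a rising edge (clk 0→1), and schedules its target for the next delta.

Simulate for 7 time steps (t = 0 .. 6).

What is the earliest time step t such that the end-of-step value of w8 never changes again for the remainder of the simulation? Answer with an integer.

2

t0.Δ0 w8=1 clk=0 w6=1 w9=0 w5=0 w0=1 w1=0 w4=1 w7=0 w3=1
t0.Δ1 w8=1 clk=1 w6=1 w9=0 w5=0 w0=1 w1=0 w4=1 w7=0 w3=1
t0.Δ2 w8=1 clk=1 w6=1 w9=1 w5=0 w0=0 w1=0 w4=1 w7=1 w3=1
t0.Δ3 w8=1 clk=1 w6=1 w9=1 w5=0 w0=0 w1=1 w4=1 w7=1 w3=1
t0.Δ4 w8=1 clk=1 w6=0 w9=1 w5=0 w0=0 w1=1 w4=1 w7=1 w3=1
t1.Δ0 w8=1 clk=1 w6=0 w9=1 w5=0 w0=0 w1=1 w4=1 w7=1 w3=1
t1.Δ1 w8=1 clk=0 w6=0 w9=1 w5=0 w0=0 w1=1 w4=1 w7=1 w3=1
t2.Δ0 w8=1 clk=0 w6=0 w9=1 w5=0 w0=0 w1=1 w4=1 w7=1 w3=1
t2.Δ1 w8=1 clk=1 w6=0 w9=1 w5=0 w0=0 w1=1 w4=1 w7=1 w3=1
t2.Δ2 w8=0 clk=1 w6=0 w9=1 w5=0 w0=0 w1=1 w4=1 w7=1 w3=1
t3.Δ0 w8=0 clk=1 w6=0 w9=1 w5=0 w0=0 w1=1 w4=1 w7=1 w3=1
t3.Δ1 w8=0 clk=0 w6=0 w9=1 w5=0 w0=0 w1=1 w4=1 w7=1 w3=1
t4.Δ0 w8=0 clk=0 w6=0 w9=1 w5=0 w0=0 w1=1 w4=1 w7=1 w3=1
t4.Δ1 w8=0 clk=1 w6=0 w9=1 w5=0 w0=0 w1=1 w4=1 w7=1 w3=1
t5.Δ0 w8=0 clk=1 w6=0 w9=1 w5=0 w0=0 w1=1 w4=1 w7=1 w3=1
t5.Δ1 w8=0 clk=0 w6=0 w9=1 w5=0 w0=0 w1=1 w4=1 w7=1 w3=1
t6.Δ0 w8=0 clk=0 w6=0 w9=1 w5=0 w0=0 w1=1 w4=1 w7=1 w3=1
t6.Δ1 w8=0 clk=1 w6=0 w9=1 w5=0 w0=0 w1=1 w4=1 w7=1 w3=1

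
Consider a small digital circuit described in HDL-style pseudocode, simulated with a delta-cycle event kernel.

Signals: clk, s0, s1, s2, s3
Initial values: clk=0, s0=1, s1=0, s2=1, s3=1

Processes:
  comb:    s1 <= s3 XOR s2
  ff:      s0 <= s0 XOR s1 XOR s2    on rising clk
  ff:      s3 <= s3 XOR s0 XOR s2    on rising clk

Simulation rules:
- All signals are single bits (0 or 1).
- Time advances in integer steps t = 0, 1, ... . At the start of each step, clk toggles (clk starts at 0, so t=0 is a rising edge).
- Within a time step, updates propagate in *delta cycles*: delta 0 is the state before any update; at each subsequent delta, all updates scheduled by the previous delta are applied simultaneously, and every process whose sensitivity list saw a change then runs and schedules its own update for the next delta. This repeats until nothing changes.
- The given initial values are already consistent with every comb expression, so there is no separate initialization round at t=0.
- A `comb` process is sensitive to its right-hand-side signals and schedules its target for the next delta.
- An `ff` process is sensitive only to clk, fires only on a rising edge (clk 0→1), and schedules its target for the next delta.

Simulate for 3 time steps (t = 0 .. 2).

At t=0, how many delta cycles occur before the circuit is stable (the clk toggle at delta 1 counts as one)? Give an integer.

2

[bits: s1,clk,s2,s3,s0]
t=0: Δ0=00111 Δ1=01111 Δ2=01110 | 2Δ
t=1: Δ0=01110 Δ1=00110 | 1Δ
t=2: Δ0=00110 Δ1=01110 Δ2=01101 Δ3=11101 | 3Δ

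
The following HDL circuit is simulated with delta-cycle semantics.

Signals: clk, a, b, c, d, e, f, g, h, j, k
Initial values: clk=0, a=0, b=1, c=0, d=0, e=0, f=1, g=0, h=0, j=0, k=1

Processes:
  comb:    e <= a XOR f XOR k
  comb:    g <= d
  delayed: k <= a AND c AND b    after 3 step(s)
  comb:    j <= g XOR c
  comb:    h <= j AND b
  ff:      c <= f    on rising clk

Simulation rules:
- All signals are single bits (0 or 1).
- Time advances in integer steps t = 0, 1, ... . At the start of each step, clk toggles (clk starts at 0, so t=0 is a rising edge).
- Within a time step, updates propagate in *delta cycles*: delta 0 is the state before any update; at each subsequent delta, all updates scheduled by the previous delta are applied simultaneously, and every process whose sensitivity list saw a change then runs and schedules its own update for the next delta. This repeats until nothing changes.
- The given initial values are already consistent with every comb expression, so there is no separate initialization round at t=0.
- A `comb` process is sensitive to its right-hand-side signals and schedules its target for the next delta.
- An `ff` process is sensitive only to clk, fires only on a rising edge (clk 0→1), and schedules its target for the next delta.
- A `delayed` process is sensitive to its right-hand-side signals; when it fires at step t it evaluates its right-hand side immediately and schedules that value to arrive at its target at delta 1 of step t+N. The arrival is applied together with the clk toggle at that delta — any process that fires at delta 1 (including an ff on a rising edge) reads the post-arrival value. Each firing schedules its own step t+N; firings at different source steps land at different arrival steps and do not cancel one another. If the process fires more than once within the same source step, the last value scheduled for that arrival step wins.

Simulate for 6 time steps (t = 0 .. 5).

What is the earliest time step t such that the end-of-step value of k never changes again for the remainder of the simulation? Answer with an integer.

3

[bits: k,b,j,c,g,h,a,f,clk,d,e]
t=0: Δ0=11000001000 Δ1=11000001100 Δ2=11010001100 Δ3=11110001100 Δ4=11110101100 | 4Δ
t=1: Δ0=11110101100 Δ1=11110101000 | 1Δ
t=2: Δ0=11110101000 Δ1=11110101100 | 1Δ
t=3: Δ0=11110101100 Δ1=01110101000 Δ2=01110101001 | 2Δ
t=4: Δ0=01110101001 Δ1=01110101101 | 1Δ
t=5: Δ0=01110101101 Δ1=01110101001 | 1Δ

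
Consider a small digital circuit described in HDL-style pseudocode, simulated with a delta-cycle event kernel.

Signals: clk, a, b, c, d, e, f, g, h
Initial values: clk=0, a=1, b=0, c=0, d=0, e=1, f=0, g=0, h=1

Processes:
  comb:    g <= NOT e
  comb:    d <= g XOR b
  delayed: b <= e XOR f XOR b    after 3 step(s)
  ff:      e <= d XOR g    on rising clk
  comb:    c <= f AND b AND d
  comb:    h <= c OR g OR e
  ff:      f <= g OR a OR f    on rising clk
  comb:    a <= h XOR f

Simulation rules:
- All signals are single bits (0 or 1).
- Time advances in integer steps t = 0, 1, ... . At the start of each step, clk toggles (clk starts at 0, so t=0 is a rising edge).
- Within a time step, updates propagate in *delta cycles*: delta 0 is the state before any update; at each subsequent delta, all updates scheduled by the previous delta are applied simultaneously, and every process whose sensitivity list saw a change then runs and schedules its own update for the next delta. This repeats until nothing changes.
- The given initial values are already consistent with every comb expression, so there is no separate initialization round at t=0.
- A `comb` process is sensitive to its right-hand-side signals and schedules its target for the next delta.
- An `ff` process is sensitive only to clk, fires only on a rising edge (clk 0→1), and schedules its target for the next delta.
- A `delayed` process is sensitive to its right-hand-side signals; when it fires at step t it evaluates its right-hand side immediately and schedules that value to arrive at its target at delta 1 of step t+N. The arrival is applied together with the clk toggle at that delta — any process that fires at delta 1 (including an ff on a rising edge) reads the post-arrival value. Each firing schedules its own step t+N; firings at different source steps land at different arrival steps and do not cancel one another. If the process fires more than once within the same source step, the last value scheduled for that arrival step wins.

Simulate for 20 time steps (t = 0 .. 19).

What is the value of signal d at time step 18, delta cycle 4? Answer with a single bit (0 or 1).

t=0 Δ0: h=1 e=1 b=0 d=0 f=0 clk=0 g=0 c=0 a=1
  Δ1: clk:0→1
  Δ2: e:1→0, f:0→1
  Δ3: h:1→0, g:0→1, a:1→0
  Δ4: h:0→1, d:0→1, a:0→1
  Δ5: a:1→0
  (5Δ to stable)
t=1 Δ0: h=1 e=0 b=0 d=1 f=1 clk=1 g=1 c=0 a=0
  Δ1: clk:1→0
  (1Δ to stable)
t=2 Δ0: h=1 e=0 b=0 d=1 f=1 clk=0 g=1 c=0 a=0
  Δ1: clk:0→1
  (1Δ to stable)
t=3 Δ0: h=1 e=0 b=0 d=1 f=1 clk=1 g=1 c=0 a=0
  Δ1: b:0→1, clk:1→0
  Δ2: d:1→0, c:0→1
  Δ3: c:1→0
  (3Δ to stable)
t=4 Δ0: h=1 e=0 b=1 d=0 f=1 clk=0 g=1 c=0 a=0
  Δ1: clk:0→1
  Δ2: e:0→1
  Δ3: g:1→0
  Δ4: d:0→1
  Δ5: c:0→1
  (5Δ to stable)
t=5 Δ0: h=1 e=1 b=1 d=1 f=1 clk=1 g=0 c=1 a=0
  Δ1: clk:1→0
  (1Δ to stable)
t=6 Δ0: h=1 e=1 b=1 d=1 f=1 clk=0 g=0 c=1 a=0
  Δ1: b:1→0, clk:0→1
  Δ2: d:1→0, c:1→0
  (2Δ to stable)
t=7 Δ0: h=1 e=1 b=0 d=0 f=1 clk=1 g=0 c=0 a=0
  Δ1: b:0→1, clk:1→0
  Δ2: d:0→1
  Δ3: c:0→1
  (3Δ to stable)
t=8 Δ0: h=1 e=1 b=1 d=1 f=1 clk=0 g=0 c=1 a=0
  Δ1: clk:0→1
  (1Δ to stable)
t=9 Δ0: h=1 e=1 b=1 d=1 f=1 clk=1 g=0 c=1 a=0
  Δ1: b:1→0, clk:1→0
  Δ2: d:1→0, c:1→0
  (2Δ to stable)
t=10 Δ0: h=1 e=1 b=0 d=0 f=1 clk=0 g=0 c=0 a=0
  Δ1: b:0→1, clk:0→1
  Δ2: e:1→0, d:0→1
  Δ3: h:1→0, g:0→1, c:0→1
  Δ4: h:0→1, d:1→0, a:0→1
  Δ5: c:1→0, a:1→0
  (5Δ to stable)
t=11 Δ0: h=1 e=0 b=1 d=0 f=1 clk=1 g=1 c=0 a=0
  Δ1: clk:1→0
  (1Δ to stable)
t=12 Δ0: h=1 e=0 b=1 d=0 f=1 clk=0 g=1 c=0 a=0
  Δ1: b:1→0, clk:0→1
  Δ2: e:0→1, d:0→1
  Δ3: g:1→0
  Δ4: d:1→0
  (4Δ to stable)
t=13 Δ0: h=1 e=1 b=0 d=0 f=1 clk=1 g=0 c=0 a=0
  Δ1: clk:1→0
  (1Δ to stable)
t=14 Δ0: h=1 e=1 b=0 d=0 f=1 clk=0 g=0 c=0 a=0
  Δ1: clk:0→1
  Δ2: e:1→0
  Δ3: h:1→0, g:0→1
  Δ4: h:0→1, d:0→1, a:0→1
  Δ5: a:1→0
  (5Δ to stable)
t=15 Δ0: h=1 e=0 b=0 d=1 f=1 clk=1 g=1 c=0 a=0
  Δ1: clk:1→0
  (1Δ to stable)
t=16 Δ0: h=1 e=0 b=0 d=1 f=1 clk=0 g=1 c=0 a=0
  Δ1: clk:0→1
  (1Δ to stable)
t=17 Δ0: h=1 e=0 b=0 d=1 f=1 clk=1 g=1 c=0 a=0
  Δ1: b:0→1, clk:1→0
  Δ2: d:1→0, c:0→1
  Δ3: c:1→0
  (3Δ to stable)
t=18 Δ0: h=1 e=0 b=1 d=0 f=1 clk=0 g=1 c=0 a=0
  Δ1: clk:0→1
  Δ2: e:0→1
  Δ3: g:1→0
  Δ4: d:0→1
  Δ5: c:0→1
  (5Δ to stable)
t=19 Δ0: h=1 e=1 b=1 d=1 f=1 clk=1 g=0 c=1 a=0
  Δ1: clk:1→0
  (1Δ to stable)

1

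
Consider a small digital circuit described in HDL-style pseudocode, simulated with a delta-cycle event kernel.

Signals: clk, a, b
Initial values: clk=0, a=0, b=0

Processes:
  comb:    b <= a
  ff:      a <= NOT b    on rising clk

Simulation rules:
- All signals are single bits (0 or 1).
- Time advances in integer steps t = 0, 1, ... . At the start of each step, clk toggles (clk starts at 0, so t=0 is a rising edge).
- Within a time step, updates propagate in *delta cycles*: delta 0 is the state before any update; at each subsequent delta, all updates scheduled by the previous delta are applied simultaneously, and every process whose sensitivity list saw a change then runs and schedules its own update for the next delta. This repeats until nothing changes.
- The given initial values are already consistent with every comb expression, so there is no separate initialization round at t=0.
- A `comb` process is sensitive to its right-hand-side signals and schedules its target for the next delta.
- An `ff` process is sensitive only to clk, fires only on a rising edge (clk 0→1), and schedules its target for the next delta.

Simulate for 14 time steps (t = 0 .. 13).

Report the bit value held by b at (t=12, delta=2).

0

t0.Δ0 a=0 clk=0 b=0
t0.Δ1 a=0 clk=1 b=0
t0.Δ2 a=1 clk=1 b=0
t0.Δ3 a=1 clk=1 b=1
t1.Δ0 a=1 clk=1 b=1
t1.Δ1 a=1 clk=0 b=1
t2.Δ0 a=1 clk=0 b=1
t2.Δ1 a=1 clk=1 b=1
t2.Δ2 a=0 clk=1 b=1
t2.Δ3 a=0 clk=1 b=0
t3.Δ0 a=0 clk=1 b=0
t3.Δ1 a=0 clk=0 b=0
t4.Δ0 a=0 clk=0 b=0
t4.Δ1 a=0 clk=1 b=0
t4.Δ2 a=1 clk=1 b=0
t4.Δ3 a=1 clk=1 b=1
t5.Δ0 a=1 clk=1 b=1
t5.Δ1 a=1 clk=0 b=1
t6.Δ0 a=1 clk=0 b=1
t6.Δ1 a=1 clk=1 b=1
t6.Δ2 a=0 clk=1 b=1
t6.Δ3 a=0 clk=1 b=0
t7.Δ0 a=0 clk=1 b=0
t7.Δ1 a=0 clk=0 b=0
t8.Δ0 a=0 clk=0 b=0
t8.Δ1 a=0 clk=1 b=0
t8.Δ2 a=1 clk=1 b=0
t8.Δ3 a=1 clk=1 b=1
t9.Δ0 a=1 clk=1 b=1
t9.Δ1 a=1 clk=0 b=1
t10.Δ0 a=1 clk=0 b=1
t10.Δ1 a=1 clk=1 b=1
t10.Δ2 a=0 clk=1 b=1
t10.Δ3 a=0 clk=1 b=0
t11.Δ0 a=0 clk=1 b=0
t11.Δ1 a=0 clk=0 b=0
t12.Δ0 a=0 clk=0 b=0
t12.Δ1 a=0 clk=1 b=0
t12.Δ2 a=1 clk=1 b=0
t12.Δ3 a=1 clk=1 b=1
t13.Δ0 a=1 clk=1 b=1
t13.Δ1 a=1 clk=0 b=1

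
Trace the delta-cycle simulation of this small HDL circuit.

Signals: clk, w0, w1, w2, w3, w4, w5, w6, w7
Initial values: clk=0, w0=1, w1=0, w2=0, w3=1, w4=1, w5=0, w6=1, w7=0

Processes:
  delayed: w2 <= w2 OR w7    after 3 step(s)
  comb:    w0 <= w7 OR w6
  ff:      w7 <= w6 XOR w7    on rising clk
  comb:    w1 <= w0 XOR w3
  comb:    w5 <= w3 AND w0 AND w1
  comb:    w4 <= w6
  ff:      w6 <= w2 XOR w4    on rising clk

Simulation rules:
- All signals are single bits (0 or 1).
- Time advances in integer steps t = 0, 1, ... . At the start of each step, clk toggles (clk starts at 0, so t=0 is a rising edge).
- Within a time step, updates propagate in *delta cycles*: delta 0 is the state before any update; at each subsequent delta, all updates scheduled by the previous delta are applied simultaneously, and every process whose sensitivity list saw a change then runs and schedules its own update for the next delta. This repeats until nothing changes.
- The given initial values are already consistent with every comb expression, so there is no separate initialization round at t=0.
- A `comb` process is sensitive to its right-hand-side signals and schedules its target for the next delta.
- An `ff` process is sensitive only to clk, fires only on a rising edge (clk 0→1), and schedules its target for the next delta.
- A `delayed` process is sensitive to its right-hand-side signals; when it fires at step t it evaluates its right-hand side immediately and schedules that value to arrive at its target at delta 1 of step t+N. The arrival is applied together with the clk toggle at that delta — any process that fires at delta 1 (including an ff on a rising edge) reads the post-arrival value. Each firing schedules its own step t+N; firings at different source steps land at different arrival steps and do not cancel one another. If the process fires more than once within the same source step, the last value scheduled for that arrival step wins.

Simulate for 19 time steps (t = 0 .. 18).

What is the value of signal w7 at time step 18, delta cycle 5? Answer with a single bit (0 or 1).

0

t0.Δ0 w6=1 w1=0 w7=0 w4=1 w0=1 w5=0 w2=0 w3=1 clk=0
t0.Δ1 w6=1 w1=0 w7=0 w4=1 w0=1 w5=0 w2=0 w3=1 clk=1
t0.Δ2 w6=1 w1=0 w7=1 w4=1 w0=1 w5=0 w2=0 w3=1 clk=1
t1.Δ0 w6=1 w1=0 w7=1 w4=1 w0=1 w5=0 w2=0 w3=1 clk=1
t1.Δ1 w6=1 w1=0 w7=1 w4=1 w0=1 w5=0 w2=0 w3=1 clk=0
t2.Δ0 w6=1 w1=0 w7=1 w4=1 w0=1 w5=0 w2=0 w3=1 clk=0
t2.Δ1 w6=1 w1=0 w7=1 w4=1 w0=1 w5=0 w2=0 w3=1 clk=1
t2.Δ2 w6=1 w1=0 w7=0 w4=1 w0=1 w5=0 w2=0 w3=1 clk=1
t3.Δ0 w6=1 w1=0 w7=0 w4=1 w0=1 w5=0 w2=0 w3=1 clk=1
t3.Δ1 w6=1 w1=0 w7=0 w4=1 w0=1 w5=0 w2=1 w3=1 clk=0
t4.Δ0 w6=1 w1=0 w7=0 w4=1 w0=1 w5=0 w2=1 w3=1 clk=0
t4.Δ1 w6=1 w1=0 w7=0 w4=1 w0=1 w5=0 w2=1 w3=1 clk=1
t4.Δ2 w6=0 w1=0 w7=1 w4=1 w0=1 w5=0 w2=1 w3=1 clk=1
t4.Δ3 w6=0 w1=0 w7=1 w4=0 w0=1 w5=0 w2=1 w3=1 clk=1
t5.Δ0 w6=0 w1=0 w7=1 w4=0 w0=1 w5=0 w2=1 w3=1 clk=1
t5.Δ1 w6=0 w1=0 w7=1 w4=0 w0=1 w5=0 w2=0 w3=1 clk=0
t6.Δ0 w6=0 w1=0 w7=1 w4=0 w0=1 w5=0 w2=0 w3=1 clk=0
t6.Δ1 w6=0 w1=0 w7=1 w4=0 w0=1 w5=0 w2=1 w3=1 clk=1
t6.Δ2 w6=1 w1=0 w7=1 w4=0 w0=1 w5=0 w2=1 w3=1 clk=1
t6.Δ3 w6=1 w1=0 w7=1 w4=1 w0=1 w5=0 w2=1 w3=1 clk=1
t7.Δ0 w6=1 w1=0 w7=1 w4=1 w0=1 w5=0 w2=1 w3=1 clk=1
t7.Δ1 w6=1 w1=0 w7=1 w4=1 w0=1 w5=0 w2=1 w3=1 clk=0
t8.Δ0 w6=1 w1=0 w7=1 w4=1 w0=1 w5=0 w2=1 w3=1 clk=0
t8.Δ1 w6=1 w1=0 w7=1 w4=1 w0=1 w5=0 w2=1 w3=1 clk=1
t8.Δ2 w6=0 w1=0 w7=0 w4=1 w0=1 w5=0 w2=1 w3=1 clk=1
t8.Δ3 w6=0 w1=0 w7=0 w4=0 w0=0 w5=0 w2=1 w3=1 clk=1
t8.Δ4 w6=0 w1=1 w7=0 w4=0 w0=0 w5=0 w2=1 w3=1 clk=1
t9.Δ0 w6=0 w1=1 w7=0 w4=0 w0=0 w5=0 w2=1 w3=1 clk=1
t9.Δ1 w6=0 w1=1 w7=0 w4=0 w0=0 w5=0 w2=1 w3=1 clk=0
t10.Δ0 w6=0 w1=1 w7=0 w4=0 w0=0 w5=0 w2=1 w3=1 clk=0
t10.Δ1 w6=0 w1=1 w7=0 w4=0 w0=0 w5=0 w2=1 w3=1 clk=1
t10.Δ2 w6=1 w1=1 w7=0 w4=0 w0=0 w5=0 w2=1 w3=1 clk=1
t10.Δ3 w6=1 w1=1 w7=0 w4=1 w0=1 w5=0 w2=1 w3=1 clk=1
t10.Δ4 w6=1 w1=0 w7=0 w4=1 w0=1 w5=1 w2=1 w3=1 clk=1
t10.Δ5 w6=1 w1=0 w7=0 w4=1 w0=1 w5=0 w2=1 w3=1 clk=1
t11.Δ0 w6=1 w1=0 w7=0 w4=1 w0=1 w5=0 w2=1 w3=1 clk=1
t11.Δ1 w6=1 w1=0 w7=0 w4=1 w0=1 w5=0 w2=1 w3=1 clk=0
t12.Δ0 w6=1 w1=0 w7=0 w4=1 w0=1 w5=0 w2=1 w3=1 clk=0
t12.Δ1 w6=1 w1=0 w7=0 w4=1 w0=1 w5=0 w2=1 w3=1 clk=1
t12.Δ2 w6=0 w1=0 w7=1 w4=1 w0=1 w5=0 w2=1 w3=1 clk=1
t12.Δ3 w6=0 w1=0 w7=1 w4=0 w0=1 w5=0 w2=1 w3=1 clk=1
t13.Δ0 w6=0 w1=0 w7=1 w4=0 w0=1 w5=0 w2=1 w3=1 clk=1
t13.Δ1 w6=0 w1=0 w7=1 w4=0 w0=1 w5=0 w2=1 w3=1 clk=0
t14.Δ0 w6=0 w1=0 w7=1 w4=0 w0=1 w5=0 w2=1 w3=1 clk=0
t14.Δ1 w6=0 w1=0 w7=1 w4=0 w0=1 w5=0 w2=1 w3=1 clk=1
t14.Δ2 w6=1 w1=0 w7=1 w4=0 w0=1 w5=0 w2=1 w3=1 clk=1
t14.Δ3 w6=1 w1=0 w7=1 w4=1 w0=1 w5=0 w2=1 w3=1 clk=1
t15.Δ0 w6=1 w1=0 w7=1 w4=1 w0=1 w5=0 w2=1 w3=1 clk=1
t15.Δ1 w6=1 w1=0 w7=1 w4=1 w0=1 w5=0 w2=1 w3=1 clk=0
t16.Δ0 w6=1 w1=0 w7=1 w4=1 w0=1 w5=0 w2=1 w3=1 clk=0
t16.Δ1 w6=1 w1=0 w7=1 w4=1 w0=1 w5=0 w2=1 w3=1 clk=1
t16.Δ2 w6=0 w1=0 w7=0 w4=1 w0=1 w5=0 w2=1 w3=1 clk=1
t16.Δ3 w6=0 w1=0 w7=0 w4=0 w0=0 w5=0 w2=1 w3=1 clk=1
t16.Δ4 w6=0 w1=1 w7=0 w4=0 w0=0 w5=0 w2=1 w3=1 clk=1
t17.Δ0 w6=0 w1=1 w7=0 w4=0 w0=0 w5=0 w2=1 w3=1 clk=1
t17.Δ1 w6=0 w1=1 w7=0 w4=0 w0=0 w5=0 w2=1 w3=1 clk=0
t18.Δ0 w6=0 w1=1 w7=0 w4=0 w0=0 w5=0 w2=1 w3=1 clk=0
t18.Δ1 w6=0 w1=1 w7=0 w4=0 w0=0 w5=0 w2=1 w3=1 clk=1
t18.Δ2 w6=1 w1=1 w7=0 w4=0 w0=0 w5=0 w2=1 w3=1 clk=1
t18.Δ3 w6=1 w1=1 w7=0 w4=1 w0=1 w5=0 w2=1 w3=1 clk=1
t18.Δ4 w6=1 w1=0 w7=0 w4=1 w0=1 w5=1 w2=1 w3=1 clk=1
t18.Δ5 w6=1 w1=0 w7=0 w4=1 w0=1 w5=0 w2=1 w3=1 clk=1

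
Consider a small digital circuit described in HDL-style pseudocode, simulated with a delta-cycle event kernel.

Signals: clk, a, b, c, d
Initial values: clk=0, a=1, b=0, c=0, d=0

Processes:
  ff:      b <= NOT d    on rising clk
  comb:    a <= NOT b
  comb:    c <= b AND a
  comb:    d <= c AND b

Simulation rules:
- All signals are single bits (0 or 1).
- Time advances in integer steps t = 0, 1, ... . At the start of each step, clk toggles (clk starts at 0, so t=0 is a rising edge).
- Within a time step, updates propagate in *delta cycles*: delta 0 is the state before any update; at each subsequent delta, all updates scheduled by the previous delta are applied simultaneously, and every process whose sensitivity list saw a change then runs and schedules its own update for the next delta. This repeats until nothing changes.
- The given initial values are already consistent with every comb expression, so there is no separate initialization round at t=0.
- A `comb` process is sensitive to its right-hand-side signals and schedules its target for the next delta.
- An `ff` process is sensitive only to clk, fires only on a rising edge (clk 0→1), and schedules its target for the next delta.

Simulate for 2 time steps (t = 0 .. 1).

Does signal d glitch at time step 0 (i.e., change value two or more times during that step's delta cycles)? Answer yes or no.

t=0 Δ0: d=0 clk=0 a=1 b=0 c=0
  Δ1: clk:0→1
  Δ2: b:0→1
  Δ3: a:1→0, c:0→1
  Δ4: d:0→1, c:1→0
  Δ5: d:1→0
  (5Δ to stable)
t=1 Δ0: d=0 clk=1 a=0 b=1 c=0
  Δ1: clk:1→0
  (1Δ to stable)

yes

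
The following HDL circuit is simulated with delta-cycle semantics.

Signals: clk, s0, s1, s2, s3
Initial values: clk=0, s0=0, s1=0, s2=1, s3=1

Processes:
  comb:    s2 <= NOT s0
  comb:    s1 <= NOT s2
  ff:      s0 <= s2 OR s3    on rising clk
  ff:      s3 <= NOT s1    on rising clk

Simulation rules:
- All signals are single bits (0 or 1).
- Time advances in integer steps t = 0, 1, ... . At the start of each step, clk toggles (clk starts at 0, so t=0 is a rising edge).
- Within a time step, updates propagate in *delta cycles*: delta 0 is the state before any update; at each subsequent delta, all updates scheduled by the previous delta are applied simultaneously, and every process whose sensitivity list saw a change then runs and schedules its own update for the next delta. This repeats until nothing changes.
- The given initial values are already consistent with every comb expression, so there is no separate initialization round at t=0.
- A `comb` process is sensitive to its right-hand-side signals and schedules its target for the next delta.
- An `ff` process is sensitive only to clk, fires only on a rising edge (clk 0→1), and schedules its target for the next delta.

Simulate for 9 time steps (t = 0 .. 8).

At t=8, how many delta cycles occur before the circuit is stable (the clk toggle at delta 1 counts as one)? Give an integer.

2

[bits: clk,s3,s0,s1,s2]
t=0: Δ0=01001 Δ1=11001 Δ2=11101 Δ3=11100 Δ4=11110 | 4Δ
t=1: Δ0=11110 Δ1=01110 | 1Δ
t=2: Δ0=01110 Δ1=11110 Δ2=10110 | 2Δ
t=3: Δ0=10110 Δ1=00110 | 1Δ
t=4: Δ0=00110 Δ1=10110 Δ2=10010 Δ3=10011 Δ4=10001 | 4Δ
t=5: Δ0=10001 Δ1=00001 | 1Δ
t=6: Δ0=00001 Δ1=10001 Δ2=11101 Δ3=11100 Δ4=11110 | 4Δ
t=7: Δ0=11110 Δ1=01110 | 1Δ
t=8: Δ0=01110 Δ1=11110 Δ2=10110 | 2Δ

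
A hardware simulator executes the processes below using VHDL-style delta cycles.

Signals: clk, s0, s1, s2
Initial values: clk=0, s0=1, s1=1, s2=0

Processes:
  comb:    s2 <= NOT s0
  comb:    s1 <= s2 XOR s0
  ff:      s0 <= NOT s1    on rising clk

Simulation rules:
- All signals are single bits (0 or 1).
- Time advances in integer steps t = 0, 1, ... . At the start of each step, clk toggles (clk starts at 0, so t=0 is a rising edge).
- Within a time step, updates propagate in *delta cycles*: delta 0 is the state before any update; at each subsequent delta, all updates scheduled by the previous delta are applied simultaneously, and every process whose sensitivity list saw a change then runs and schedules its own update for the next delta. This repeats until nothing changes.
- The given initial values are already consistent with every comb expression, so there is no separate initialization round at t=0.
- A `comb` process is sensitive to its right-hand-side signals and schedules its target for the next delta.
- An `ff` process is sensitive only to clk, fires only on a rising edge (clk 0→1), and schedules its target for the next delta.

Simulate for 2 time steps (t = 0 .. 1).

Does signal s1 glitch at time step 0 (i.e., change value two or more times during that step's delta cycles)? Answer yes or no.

[bits: s1,s2,s0,clk]
t=0: Δ0=1010 Δ1=1011 Δ2=1001 Δ3=0101 Δ4=1101 | 4Δ
t=1: Δ0=1101 Δ1=1100 | 1Δ

yes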